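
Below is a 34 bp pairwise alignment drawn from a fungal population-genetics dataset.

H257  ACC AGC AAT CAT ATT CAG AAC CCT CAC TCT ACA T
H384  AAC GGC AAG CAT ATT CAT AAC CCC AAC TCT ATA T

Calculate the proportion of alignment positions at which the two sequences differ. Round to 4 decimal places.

The sequences differ at positions 2 (C/A), 4 (A/G), 9 (T/G), 18 (G/T), 24 (T/C), 25 (C/A), 32 (C/T).
There are 7 differences over 34 sites, so p = 7/34 = 0.2059.

0.2059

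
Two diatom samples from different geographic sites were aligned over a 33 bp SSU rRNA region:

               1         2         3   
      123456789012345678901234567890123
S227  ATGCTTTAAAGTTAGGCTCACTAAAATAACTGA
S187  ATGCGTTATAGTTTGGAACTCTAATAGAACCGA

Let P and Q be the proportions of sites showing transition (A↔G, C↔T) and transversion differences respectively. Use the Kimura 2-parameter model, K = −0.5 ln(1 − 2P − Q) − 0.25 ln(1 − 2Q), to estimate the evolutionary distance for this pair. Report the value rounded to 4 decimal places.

Differing sites — 5:T/G (Tv); 9:A/T (Tv); 14:A/T (Tv); 17:C/A (Tv); 18:T/A (Tv); 20:A/T (Tv); 25:A/T (Tv); 27:T/G (Tv); 31:T/C (Ti).
Of the 9 differences, 1 transition and 8 transversions over 33 sites: P = 1/33 = 0.030303, Q = 8/33 = 0.242424.
d = −0.5·ln(0.696970) − 0.25·ln(0.515152) = −0.5·(-0.361013) − 0.25·(-0.663293) = 0.3463.

0.3463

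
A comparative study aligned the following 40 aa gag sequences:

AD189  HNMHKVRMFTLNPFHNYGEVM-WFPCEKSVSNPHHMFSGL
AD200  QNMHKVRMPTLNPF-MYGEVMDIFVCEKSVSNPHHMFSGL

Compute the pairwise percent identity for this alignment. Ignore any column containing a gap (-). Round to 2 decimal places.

86.84%

Excluding the 2 gap columns leaves 38 comparable sites.
Mismatches occur at site 1 (H/Q), site 9 (F/P), site 16 (N/M), site 23 (W/I), site 25 (P/V).
33 of the 38 comparable sites match, so the percent identity is 33/38 × 100 = 86.84%.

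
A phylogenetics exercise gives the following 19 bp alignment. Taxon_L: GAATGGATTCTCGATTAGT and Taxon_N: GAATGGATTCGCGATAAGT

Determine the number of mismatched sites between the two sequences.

The sequences differ at positions 11 (T/G), 16 (T/A).
That gives 2 mismatches out of 19 aligned sites, so the Hamming distance is 2.

2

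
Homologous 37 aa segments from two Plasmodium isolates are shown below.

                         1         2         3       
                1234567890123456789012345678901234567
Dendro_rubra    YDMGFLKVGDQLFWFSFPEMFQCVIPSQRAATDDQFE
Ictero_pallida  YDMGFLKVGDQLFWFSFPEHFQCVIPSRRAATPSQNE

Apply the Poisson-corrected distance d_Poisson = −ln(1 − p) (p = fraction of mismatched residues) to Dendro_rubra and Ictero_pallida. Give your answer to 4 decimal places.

0.1452

Mismatches occur at site 20 (M↔H), site 28 (Q↔R), site 33 (D↔P), site 34 (D↔S), site 36 (F↔N).
p = 5/37 = 0.135135.
d = −ln(1 − 0.135135) = −ln(0.864865) = 0.1452.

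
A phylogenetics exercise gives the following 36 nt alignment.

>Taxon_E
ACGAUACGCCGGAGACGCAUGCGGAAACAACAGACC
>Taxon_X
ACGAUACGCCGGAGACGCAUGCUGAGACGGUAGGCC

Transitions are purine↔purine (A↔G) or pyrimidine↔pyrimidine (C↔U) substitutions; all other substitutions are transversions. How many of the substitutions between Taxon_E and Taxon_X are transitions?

5

The sequences differ at positions 23 (G/U, transversion), 26 (A/G, transition), 29 (A/G, transition), 30 (A/G, transition), 31 (C/U, transition), 34 (A/G, transition).
Of the 6 differences, 5 transitions and 1 transversion, so the answer is 5.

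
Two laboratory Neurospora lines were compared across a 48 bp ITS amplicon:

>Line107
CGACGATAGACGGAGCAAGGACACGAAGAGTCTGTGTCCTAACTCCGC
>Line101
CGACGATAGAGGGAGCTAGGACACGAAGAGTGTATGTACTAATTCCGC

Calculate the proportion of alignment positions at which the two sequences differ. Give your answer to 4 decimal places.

0.1250

Mismatches occur at site 11 (C/G), site 17 (A/T), site 32 (C/G), site 34 (G/A), site 38 (C/A), site 43 (C/T).
There are 6 differences over 48 sites, so p = 6/48 = 0.1250.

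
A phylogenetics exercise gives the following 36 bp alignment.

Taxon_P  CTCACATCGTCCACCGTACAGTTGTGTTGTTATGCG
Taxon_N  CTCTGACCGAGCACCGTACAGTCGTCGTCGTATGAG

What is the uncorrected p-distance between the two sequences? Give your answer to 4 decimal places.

0.3056

The sequences differ at positions 4 (A/T), 5 (C/G), 7 (T/C), 10 (T/A), 11 (C/G), 23 (T/C), 26 (G/C), 27 (T/G), 29 (G/C), 30 (T/G), 35 (C/A).
There are 11 differences over 36 sites, so p = 11/36 = 0.3056.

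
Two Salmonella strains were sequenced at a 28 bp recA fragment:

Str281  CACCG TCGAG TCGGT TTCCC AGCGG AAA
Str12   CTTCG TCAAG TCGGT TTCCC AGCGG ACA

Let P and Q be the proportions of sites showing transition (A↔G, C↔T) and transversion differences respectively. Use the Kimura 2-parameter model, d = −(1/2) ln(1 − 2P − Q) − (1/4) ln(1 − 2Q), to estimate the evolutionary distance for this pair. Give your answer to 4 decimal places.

Mismatches occur at site 2 (A↔T, transversion), site 3 (C↔T, transition), site 8 (G↔A, transition), site 27 (A↔C, transversion).
Of the 4 differences, 2 transitions and 2 transversions over 28 sites: P = 2/28 = 0.071429, Q = 2/28 = 0.071429.
d = −0.5·ln(0.785713) − 0.25·ln(0.857142) = −0.5·(-0.241164) − 0.25·(-0.154152) = 0.1591.

0.1591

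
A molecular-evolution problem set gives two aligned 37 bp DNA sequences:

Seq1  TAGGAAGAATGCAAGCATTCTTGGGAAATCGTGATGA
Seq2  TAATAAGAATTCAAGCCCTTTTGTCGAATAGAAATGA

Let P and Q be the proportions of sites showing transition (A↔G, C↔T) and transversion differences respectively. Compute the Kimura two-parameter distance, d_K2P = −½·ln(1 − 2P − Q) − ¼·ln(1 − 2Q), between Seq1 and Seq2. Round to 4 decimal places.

Differing sites — 3:G/A (Ti); 4:G/T (Tv); 11:G/T (Tv); 17:A/C (Tv); 18:T/C (Ti); 20:C/T (Ti); 24:G/T (Tv); 25:G/C (Tv); 26:A/G (Ti); 30:C/A (Tv); 32:T/A (Tv); 33:G/A (Ti).
Of the 12 differences, 5 transitions and 7 transversions over 37 sites: P = 5/37 = 0.135135, Q = 7/37 = 0.189189.
d = −0.5·ln(0.540541) − 0.25·ln(0.621622) = −0.5·(-0.615185) − 0.25·(-0.475423) = 0.4264.

0.4264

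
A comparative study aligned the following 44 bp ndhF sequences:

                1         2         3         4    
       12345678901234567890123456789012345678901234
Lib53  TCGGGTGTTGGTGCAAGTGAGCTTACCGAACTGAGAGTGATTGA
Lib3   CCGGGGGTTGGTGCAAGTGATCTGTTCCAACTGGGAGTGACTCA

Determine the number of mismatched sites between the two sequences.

10

The sequences differ at positions 1 (T/C), 6 (T/G), 21 (G/T), 24 (T/G), 25 (A/T), 26 (C/T), 28 (G/C), 34 (A/G), 41 (T/C), 43 (G/C).
That gives 10 mismatches out of 44 aligned sites, so the Hamming distance is 10.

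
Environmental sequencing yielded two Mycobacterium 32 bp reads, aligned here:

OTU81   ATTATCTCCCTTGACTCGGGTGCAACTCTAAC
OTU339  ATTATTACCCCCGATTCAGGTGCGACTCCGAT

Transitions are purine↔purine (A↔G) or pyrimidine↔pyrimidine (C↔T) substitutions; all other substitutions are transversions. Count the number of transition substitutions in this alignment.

Differing sites — 6:C/T (Ti); 7:T/A (Tv); 11:T/C (Ti); 12:T/C (Ti); 15:C/T (Ti); 18:G/A (Ti); 24:A/G (Ti); 29:T/C (Ti); 30:A/G (Ti); 32:C/T (Ti).
Of the 10 differences, 9 transitions and 1 transversion, so the answer is 9.

9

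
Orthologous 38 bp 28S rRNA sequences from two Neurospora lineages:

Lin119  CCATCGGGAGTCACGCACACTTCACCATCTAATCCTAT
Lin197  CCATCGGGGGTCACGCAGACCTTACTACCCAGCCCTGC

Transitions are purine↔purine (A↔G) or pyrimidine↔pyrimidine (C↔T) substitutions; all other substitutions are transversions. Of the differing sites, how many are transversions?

1

Differing sites — 9:A/G (Ti); 18:C/G (Tv); 21:T/C (Ti); 23:C/T (Ti); 26:C/T (Ti); 28:T/C (Ti); 30:T/C (Ti); 32:A/G (Ti); 33:T/C (Ti); 37:A/G (Ti); 38:T/C (Ti).
Of the 11 differences, 10 transitions and 1 transversion, so the answer is 1.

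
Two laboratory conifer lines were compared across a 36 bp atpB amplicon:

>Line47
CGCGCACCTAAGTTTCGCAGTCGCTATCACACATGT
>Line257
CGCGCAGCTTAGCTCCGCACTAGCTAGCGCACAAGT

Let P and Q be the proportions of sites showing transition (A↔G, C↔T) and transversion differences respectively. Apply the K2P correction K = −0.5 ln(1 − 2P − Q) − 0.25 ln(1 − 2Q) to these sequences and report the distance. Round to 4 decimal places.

The sequences differ at positions 7 (C/G, transversion), 10 (A/T, transversion), 13 (T/C, transition), 15 (T/C, transition), 20 (G/C, transversion), 22 (C/A, transversion), 27 (T/G, transversion), 29 (A/G, transition), 34 (T/A, transversion).
Of the 9 differences, 3 transitions and 6 transversions over 36 sites: P = 3/36 = 0.083333, Q = 6/36 = 0.166667.
d = −0.5·ln(0.666667) − 0.25·ln(0.666666) = −0.5·(-0.405465) − 0.25·(-0.405466) = 0.3041.

0.3041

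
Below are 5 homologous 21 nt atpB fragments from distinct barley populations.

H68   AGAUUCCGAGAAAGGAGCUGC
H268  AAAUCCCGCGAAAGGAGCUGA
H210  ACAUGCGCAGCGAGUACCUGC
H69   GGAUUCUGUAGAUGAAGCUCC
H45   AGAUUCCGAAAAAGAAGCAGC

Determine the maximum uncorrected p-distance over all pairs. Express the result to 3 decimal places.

0.619

Pairwise Hamming distances:
  H68 vs H268: 4
  H68 vs H210: 8
  H68 vs H69: 8
  H68 vs H45: 3
  H268 vs H210: 10
  H268 vs H69: 11
  H268 vs H45: 7
  H210 vs H69: 13
  H210 vs H45: 10
  H69 vs H45: 7
The largest is 13 mismatches, between H210 and H69; p = 13/21 = 0.619.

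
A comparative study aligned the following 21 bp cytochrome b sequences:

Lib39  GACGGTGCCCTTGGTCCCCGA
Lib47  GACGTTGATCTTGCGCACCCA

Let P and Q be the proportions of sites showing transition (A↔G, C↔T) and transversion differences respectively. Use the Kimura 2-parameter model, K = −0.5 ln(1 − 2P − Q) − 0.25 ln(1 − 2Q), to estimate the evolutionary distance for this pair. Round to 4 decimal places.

0.4516

Mismatches occur at site 5 (G→T, transversion), site 8 (C→A, transversion), site 9 (C→T, transition), site 14 (G→C, transversion), site 15 (T→G, transversion), site 17 (C→A, transversion), site 20 (G→C, transversion).
Of the 7 differences, 1 transition and 6 transversions over 21 sites: P = 1/21 = 0.047619, Q = 6/21 = 0.285714.
d = −0.5·ln(0.619048) − 0.25·ln(0.428572) = −0.5·(-0.479572) − 0.25·(-0.847297) = 0.4516.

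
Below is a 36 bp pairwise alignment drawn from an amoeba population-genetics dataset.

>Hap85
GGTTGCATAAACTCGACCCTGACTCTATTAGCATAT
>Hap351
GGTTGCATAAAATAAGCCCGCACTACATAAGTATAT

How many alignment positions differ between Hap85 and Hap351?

10

The sequences differ at positions 12 (C/A), 14 (C/A), 15 (G/A), 16 (A/G), 20 (T/G), 21 (G/C), 25 (C/A), 26 (T/C), 29 (T/A), 32 (C/T).
That gives 10 mismatches out of 36 aligned sites, so the Hamming distance is 10.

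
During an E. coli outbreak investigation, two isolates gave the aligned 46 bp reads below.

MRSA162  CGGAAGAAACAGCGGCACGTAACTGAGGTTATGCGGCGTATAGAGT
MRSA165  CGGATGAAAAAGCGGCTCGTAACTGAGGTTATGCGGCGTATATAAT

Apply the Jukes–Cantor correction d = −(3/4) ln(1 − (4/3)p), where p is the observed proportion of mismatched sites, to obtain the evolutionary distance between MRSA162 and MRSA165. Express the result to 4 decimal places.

Mismatches occur at site 5 (A/T), site 10 (C/A), site 17 (A/T), site 43 (G/T), site 45 (G/A).
p = 5/46 = 0.108696.
d = −0.75 · ln(1 − (4/3)·0.108696) = −0.75 · ln(0.855072) = −0.75 · (-0.156570) = 0.1174.

0.1174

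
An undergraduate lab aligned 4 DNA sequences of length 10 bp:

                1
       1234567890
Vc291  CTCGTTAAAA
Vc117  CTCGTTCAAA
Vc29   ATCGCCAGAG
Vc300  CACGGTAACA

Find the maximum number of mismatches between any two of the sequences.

Pairwise Hamming distances:
  Vc291 vs Vc117: 1
  Vc291 vs Vc29: 5
  Vc291 vs Vc300: 3
  Vc117 vs Vc29: 6
  Vc117 vs Vc300: 4
  Vc29 vs Vc300: 7
The largest is 7, between Vc29 and Vc300.

7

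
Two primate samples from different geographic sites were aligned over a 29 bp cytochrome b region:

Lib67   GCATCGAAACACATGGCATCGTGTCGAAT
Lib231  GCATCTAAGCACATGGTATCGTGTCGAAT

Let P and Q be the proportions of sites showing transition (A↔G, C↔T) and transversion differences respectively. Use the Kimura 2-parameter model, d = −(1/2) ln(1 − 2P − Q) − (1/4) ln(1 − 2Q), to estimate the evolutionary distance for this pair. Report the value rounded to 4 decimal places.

0.1125

Differing sites — 6:G/T (Tv); 9:A/G (Ti); 17:C/T (Ti).
Of the 3 differences, 2 transitions and 1 transversion over 29 sites: P = 2/29 = 0.068966, Q = 1/29 = 0.034483.
d = −0.5·ln(0.827585) − 0.25·ln(0.931034) = −0.5·(-0.189243) − 0.25·(-0.071459) = 0.1125.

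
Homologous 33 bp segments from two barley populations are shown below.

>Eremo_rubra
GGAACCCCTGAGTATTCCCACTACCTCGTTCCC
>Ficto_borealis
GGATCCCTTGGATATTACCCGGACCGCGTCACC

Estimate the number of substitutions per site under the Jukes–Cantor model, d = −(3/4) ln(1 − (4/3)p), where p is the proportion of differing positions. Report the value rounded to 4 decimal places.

0.4408

Differing sites — 4:A/T; 8:C/T; 11:A/G; 12:G/A; 17:C/A; 20:A/C; 21:C/G; 22:T/G; 26:T/G; 30:T/C; 31:C/A.
p = 11/33 = 0.333333.
d = −0.75 · ln(1 − (4/3)·0.333333) = −0.75 · ln(0.555556) = −0.75 · (-0.587786) = 0.4408.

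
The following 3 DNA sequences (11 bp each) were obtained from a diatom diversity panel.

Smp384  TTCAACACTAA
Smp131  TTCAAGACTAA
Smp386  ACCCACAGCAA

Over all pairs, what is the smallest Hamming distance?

Pairwise Hamming distances:
  Smp384 vs Smp131: 1
  Smp384 vs Smp386: 5
  Smp131 vs Smp386: 6
The smallest is 1, between Smp384 and Smp131.

1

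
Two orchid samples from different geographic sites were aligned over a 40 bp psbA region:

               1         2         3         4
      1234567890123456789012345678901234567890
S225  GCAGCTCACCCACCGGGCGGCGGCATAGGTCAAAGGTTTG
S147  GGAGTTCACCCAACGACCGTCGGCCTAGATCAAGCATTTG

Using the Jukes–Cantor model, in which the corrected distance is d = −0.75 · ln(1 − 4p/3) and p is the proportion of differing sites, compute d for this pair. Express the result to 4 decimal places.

0.3426

The sequences differ at positions 2 (C/G), 5 (C/T), 13 (C/A), 16 (G/A), 17 (G/C), 20 (G/T), 25 (A/C), 29 (G/A), 34 (A/G), 35 (G/C), 36 (G/A).
p = 11/40 = 0.275000.
d = −0.75 · ln(1 − (4/3)·0.275000) = −0.75 · ln(0.633333) = −0.75 · (-0.456759) = 0.3426.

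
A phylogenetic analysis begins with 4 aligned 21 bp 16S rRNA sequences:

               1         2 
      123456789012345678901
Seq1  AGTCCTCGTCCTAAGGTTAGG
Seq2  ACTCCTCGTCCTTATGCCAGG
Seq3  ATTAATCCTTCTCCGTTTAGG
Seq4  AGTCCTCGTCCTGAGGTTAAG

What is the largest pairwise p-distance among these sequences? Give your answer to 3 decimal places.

Pairwise Hamming distances:
  Seq1 vs Seq2: 5
  Seq1 vs Seq3: 8
  Seq1 vs Seq4: 2
  Seq2 vs Seq3: 11
  Seq2 vs Seq4: 6
  Seq3 vs Seq4: 9
The largest is 11 mismatches, between Seq2 and Seq3; p = 11/21 = 0.524.

0.524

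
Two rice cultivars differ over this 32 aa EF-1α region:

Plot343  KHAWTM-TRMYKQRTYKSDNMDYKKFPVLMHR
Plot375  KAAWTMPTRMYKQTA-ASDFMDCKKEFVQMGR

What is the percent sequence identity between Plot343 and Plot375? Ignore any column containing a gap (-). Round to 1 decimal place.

Excluding the 2 gap columns leaves 30 comparable sites.
The sequences differ at positions 2 (H/A), 14 (R/T), 15 (T/A), 17 (K/A), 20 (N/F), 23 (Y/C), 26 (F/E), 27 (P/F), 29 (L/Q), 31 (H/G).
20 of the 30 comparable sites match, so the percent identity is 20/30 × 100 = 66.7%.

66.7%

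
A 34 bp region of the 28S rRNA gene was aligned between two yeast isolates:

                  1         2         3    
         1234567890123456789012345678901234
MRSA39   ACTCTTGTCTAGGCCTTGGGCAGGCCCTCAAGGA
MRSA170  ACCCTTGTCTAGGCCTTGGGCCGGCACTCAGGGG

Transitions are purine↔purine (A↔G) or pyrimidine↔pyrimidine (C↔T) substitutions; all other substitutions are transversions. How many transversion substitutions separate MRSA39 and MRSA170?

2

Mismatches occur at site 3 (T↔C, transition), site 22 (A↔C, transversion), site 26 (C↔A, transversion), site 31 (A↔G, transition), site 34 (A↔G, transition).
Of the 5 differences, 3 transitions and 2 transversions, so the answer is 2.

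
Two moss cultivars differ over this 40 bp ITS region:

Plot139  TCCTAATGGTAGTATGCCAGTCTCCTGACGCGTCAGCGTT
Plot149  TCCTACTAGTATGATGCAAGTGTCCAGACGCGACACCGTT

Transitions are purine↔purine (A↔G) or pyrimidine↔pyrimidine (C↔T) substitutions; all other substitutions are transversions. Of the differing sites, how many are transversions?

The sequences differ at positions 6 (A/C, transversion), 8 (G/A, transition), 12 (G/T, transversion), 13 (T/G, transversion), 18 (C/A, transversion), 22 (C/G, transversion), 26 (T/A, transversion), 33 (T/A, transversion), 36 (G/C, transversion).
Of the 9 differences, 1 transition and 8 transversions, so the answer is 8.

8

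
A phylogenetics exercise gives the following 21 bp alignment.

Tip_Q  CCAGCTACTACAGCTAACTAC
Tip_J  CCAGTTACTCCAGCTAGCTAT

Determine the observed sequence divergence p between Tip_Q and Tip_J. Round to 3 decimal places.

0.190

The sequences differ at positions 5 (C/T), 10 (A/C), 17 (A/G), 21 (C/T).
There are 4 differences over 21 sites, so p = 4/21 = 0.190.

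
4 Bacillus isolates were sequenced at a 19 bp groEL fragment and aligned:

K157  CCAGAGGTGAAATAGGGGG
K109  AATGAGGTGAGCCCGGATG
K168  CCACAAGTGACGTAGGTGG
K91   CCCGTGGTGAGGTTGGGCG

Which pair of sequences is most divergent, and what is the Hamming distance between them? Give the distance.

11

Pairwise Hamming distances:
  K157 vs K109: 9
  K157 vs K168: 5
  K157 vs K91: 6
  K109 vs K168: 11
  K109 vs K91: 9
  K168 vs K91: 8
The largest is 11, between K109 and K168.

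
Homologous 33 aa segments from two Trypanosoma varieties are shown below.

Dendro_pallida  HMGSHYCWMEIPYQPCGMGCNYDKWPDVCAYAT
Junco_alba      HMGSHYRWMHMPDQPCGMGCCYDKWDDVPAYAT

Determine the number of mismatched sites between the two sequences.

7

The sequences differ at positions 7 (C/R), 10 (E/H), 11 (I/M), 13 (Y/D), 21 (N/C), 26 (P/D), 29 (C/P).
That gives 7 mismatches out of 33 aligned sites, so the Hamming distance is 7.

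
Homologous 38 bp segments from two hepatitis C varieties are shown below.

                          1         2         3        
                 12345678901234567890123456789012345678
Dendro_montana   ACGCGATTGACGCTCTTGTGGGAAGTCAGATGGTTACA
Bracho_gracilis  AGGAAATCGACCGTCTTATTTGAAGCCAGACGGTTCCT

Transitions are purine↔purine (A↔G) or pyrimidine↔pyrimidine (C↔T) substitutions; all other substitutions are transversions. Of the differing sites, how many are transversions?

8

The sequences differ at positions 2 (C/G, transversion), 4 (C/A, transversion), 5 (G/A, transition), 8 (T/C, transition), 12 (G/C, transversion), 13 (C/G, transversion), 18 (G/A, transition), 20 (G/T, transversion), 21 (G/T, transversion), 26 (T/C, transition), 31 (T/C, transition), 36 (A/C, transversion), 38 (A/T, transversion).
Of the 13 differences, 5 transitions and 8 transversions, so the answer is 8.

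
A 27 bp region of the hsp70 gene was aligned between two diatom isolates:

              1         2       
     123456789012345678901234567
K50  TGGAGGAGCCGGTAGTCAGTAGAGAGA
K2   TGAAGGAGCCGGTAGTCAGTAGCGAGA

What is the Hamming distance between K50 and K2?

The sequences differ at positions 3 (G/A), 23 (A/C).
That gives 2 mismatches out of 27 aligned sites, so the Hamming distance is 2.

2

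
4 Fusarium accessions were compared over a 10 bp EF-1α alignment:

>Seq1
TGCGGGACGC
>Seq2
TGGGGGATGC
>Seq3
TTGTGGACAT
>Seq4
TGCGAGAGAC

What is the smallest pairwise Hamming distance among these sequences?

Pairwise Hamming distances:
  Seq1 vs Seq2: 2
  Seq1 vs Seq3: 5
  Seq1 vs Seq4: 3
  Seq2 vs Seq3: 5
  Seq2 vs Seq4: 4
  Seq3 vs Seq4: 6
The smallest is 2, between Seq1 and Seq2.

2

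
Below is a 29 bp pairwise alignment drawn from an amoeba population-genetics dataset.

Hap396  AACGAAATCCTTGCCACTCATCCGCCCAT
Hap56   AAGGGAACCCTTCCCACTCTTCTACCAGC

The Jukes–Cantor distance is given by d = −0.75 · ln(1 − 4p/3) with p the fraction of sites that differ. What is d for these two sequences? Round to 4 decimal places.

The sequences differ at positions 3 (C/G), 5 (A/G), 8 (T/C), 13 (G/C), 20 (A/T), 23 (C/T), 24 (G/A), 27 (C/A), 28 (A/G), 29 (T/C).
p = 10/29 = 0.344828.
d = −0.75 · ln(1 − (4/3)·0.344828) = −0.75 · ln(0.540229) = −0.75 · (-0.615762) = 0.4618.

0.4618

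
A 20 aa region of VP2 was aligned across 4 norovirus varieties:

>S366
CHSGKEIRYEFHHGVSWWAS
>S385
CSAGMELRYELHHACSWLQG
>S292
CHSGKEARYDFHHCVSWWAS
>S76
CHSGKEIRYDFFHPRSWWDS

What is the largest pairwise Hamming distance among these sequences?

Pairwise Hamming distances:
  S366 vs S385: 10
  S366 vs S292: 3
  S366 vs S76: 5
  S385 vs S292: 11
  S385 vs S76: 12
  S292 vs S76: 5
The largest is 12, between S385 and S76.

12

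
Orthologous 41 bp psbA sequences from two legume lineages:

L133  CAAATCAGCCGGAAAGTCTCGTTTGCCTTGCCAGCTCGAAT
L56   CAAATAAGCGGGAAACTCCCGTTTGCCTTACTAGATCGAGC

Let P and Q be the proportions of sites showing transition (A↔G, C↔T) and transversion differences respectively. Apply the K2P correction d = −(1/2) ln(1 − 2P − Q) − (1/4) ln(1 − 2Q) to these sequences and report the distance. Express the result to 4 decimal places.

0.2631

Mismatches occur at site 6 (C↔A, transversion), site 10 (C↔G, transversion), site 16 (G↔C, transversion), site 19 (T↔C, transition), site 30 (G↔A, transition), site 32 (C↔T, transition), site 35 (C↔A, transversion), site 40 (A↔G, transition), site 41 (T↔C, transition).
Of the 9 differences, 5 transitions and 4 transversions over 41 sites: P = 5/41 = 0.121951, Q = 4/41 = 0.097561.
d = −0.5·ln(0.658537) − 0.25·ln(0.804878) = −0.5·(-0.417735) − 0.25·(-0.217065) = 0.2631.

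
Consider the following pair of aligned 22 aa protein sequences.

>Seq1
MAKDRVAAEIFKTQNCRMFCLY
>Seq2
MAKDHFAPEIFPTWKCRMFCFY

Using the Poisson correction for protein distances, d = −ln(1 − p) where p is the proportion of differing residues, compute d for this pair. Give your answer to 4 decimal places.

Mismatches occur at site 5 (R→H), site 6 (V→F), site 8 (A→P), site 12 (K→P), site 14 (Q→W), site 15 (N→K), site 21 (L→F).
p = 7/22 = 0.318182.
d = −ln(1 − 0.318182) = −ln(0.681818) = 0.3830.

0.3830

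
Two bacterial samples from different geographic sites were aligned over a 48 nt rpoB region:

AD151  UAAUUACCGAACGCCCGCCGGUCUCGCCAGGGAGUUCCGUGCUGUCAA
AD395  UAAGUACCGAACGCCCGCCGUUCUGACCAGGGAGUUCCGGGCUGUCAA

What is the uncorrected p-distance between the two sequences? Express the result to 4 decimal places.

0.1042

Mismatches occur at site 4 (U/G), site 21 (G/U), site 25 (C/G), site 26 (G/A), site 40 (U/G).
There are 5 differences over 48 sites, so p = 5/48 = 0.1042.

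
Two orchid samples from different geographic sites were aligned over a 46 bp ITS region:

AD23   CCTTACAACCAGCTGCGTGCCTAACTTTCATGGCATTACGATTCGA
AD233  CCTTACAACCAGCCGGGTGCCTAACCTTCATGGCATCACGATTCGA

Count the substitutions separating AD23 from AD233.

Differing sites — 14:T/C; 16:C/G; 26:T/C; 37:T/C.
That gives 4 mismatches out of 46 aligned sites, so the Hamming distance is 4.

4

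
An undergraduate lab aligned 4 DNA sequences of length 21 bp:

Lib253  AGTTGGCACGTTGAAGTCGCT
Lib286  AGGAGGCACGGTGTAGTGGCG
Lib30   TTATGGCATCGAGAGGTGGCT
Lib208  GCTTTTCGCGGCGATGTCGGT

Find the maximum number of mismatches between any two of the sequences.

Pairwise Hamming distances:
  Lib253 vs Lib286: 6
  Lib253 vs Lib30: 9
  Lib253 vs Lib208: 9
  Lib286 vs Lib30: 10
  Lib286 vs Lib208: 13
  Lib30 vs Lib208: 12
The largest is 13, between Lib286 and Lib208.

13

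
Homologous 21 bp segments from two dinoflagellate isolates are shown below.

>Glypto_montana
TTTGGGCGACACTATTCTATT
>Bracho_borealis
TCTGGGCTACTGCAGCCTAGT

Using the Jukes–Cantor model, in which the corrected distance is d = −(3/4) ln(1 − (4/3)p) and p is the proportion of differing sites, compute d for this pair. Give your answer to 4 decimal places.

Mismatches occur at site 2 (T→C), site 8 (G→T), site 11 (A→T), site 12 (C→G), site 13 (T→C), site 15 (T→G), site 16 (T→C), site 20 (T→G).
p = 8/21 = 0.380952.
d = −0.75 · ln(1 − (4/3)·0.380952) = −0.75 · ln(0.492064) = −0.75 · (-0.709146) = 0.5319.

0.5319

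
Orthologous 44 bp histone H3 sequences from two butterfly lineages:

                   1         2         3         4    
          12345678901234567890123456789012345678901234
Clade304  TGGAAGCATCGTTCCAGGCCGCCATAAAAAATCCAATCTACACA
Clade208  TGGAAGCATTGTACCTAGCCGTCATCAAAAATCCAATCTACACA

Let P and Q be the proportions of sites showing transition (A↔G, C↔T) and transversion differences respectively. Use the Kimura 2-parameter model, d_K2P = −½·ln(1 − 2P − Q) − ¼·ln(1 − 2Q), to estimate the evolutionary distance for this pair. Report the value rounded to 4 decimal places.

0.1511

Differing sites — 10:C/T (Ti); 13:T/A (Tv); 16:A/T (Tv); 17:G/A (Ti); 22:C/T (Ti); 26:A/C (Tv).
Of the 6 differences, 3 transitions and 3 transversions over 44 sites: P = 3/44 = 0.068182, Q = 3/44 = 0.068182.
d = −0.5·ln(0.795454) − 0.25·ln(0.863636) = −0.5·(-0.228842) − 0.25·(-0.146604) = 0.1511.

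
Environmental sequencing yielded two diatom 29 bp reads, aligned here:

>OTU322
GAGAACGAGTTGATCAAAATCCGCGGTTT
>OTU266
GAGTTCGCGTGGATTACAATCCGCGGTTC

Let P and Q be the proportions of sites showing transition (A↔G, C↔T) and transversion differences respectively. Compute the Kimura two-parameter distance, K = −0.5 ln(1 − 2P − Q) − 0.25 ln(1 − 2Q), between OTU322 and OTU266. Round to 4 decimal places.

0.2915

Differing sites — 4:A/T (Tv); 5:A/T (Tv); 8:A/C (Tv); 11:T/G (Tv); 15:C/T (Ti); 17:A/C (Tv); 29:T/C (Ti).
Of the 7 differences, 2 transitions and 5 transversions over 29 sites: P = 2/29 = 0.068966, Q = 5/29 = 0.172414.
d = −0.5·ln(0.689654) − 0.25·ln(0.655172) = −0.5·(-0.371565) − 0.25·(-0.422857) = 0.2915.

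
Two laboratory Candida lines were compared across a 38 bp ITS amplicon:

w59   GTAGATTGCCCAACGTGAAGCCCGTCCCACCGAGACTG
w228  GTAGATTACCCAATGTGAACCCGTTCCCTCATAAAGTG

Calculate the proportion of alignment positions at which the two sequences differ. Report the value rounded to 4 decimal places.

The sequences differ at positions 8 (G/A), 14 (C/T), 20 (G/C), 23 (C/G), 24 (G/T), 29 (A/T), 31 (C/A), 32 (G/T), 34 (G/A), 36 (C/G).
There are 10 differences over 38 sites, so p = 10/38 = 0.2632.

0.2632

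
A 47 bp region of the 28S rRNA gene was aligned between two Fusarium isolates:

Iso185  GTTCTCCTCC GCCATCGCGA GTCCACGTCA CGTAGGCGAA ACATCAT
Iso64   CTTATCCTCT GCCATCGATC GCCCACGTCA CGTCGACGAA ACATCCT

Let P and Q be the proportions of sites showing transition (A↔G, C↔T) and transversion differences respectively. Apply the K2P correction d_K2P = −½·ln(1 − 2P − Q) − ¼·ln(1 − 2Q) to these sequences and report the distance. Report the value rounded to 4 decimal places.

0.2503

Differing sites — 1:G/C (Tv); 4:C/A (Tv); 10:C/T (Ti); 18:C/A (Tv); 19:G/T (Tv); 20:A/C (Tv); 22:T/C (Ti); 34:A/C (Tv); 36:G/A (Ti); 46:A/C (Tv).
Of the 10 differences, 3 transitions and 7 transversions over 47 sites: P = 3/47 = 0.063830, Q = 7/47 = 0.148936.
d = −0.5·ln(0.723404) − 0.25·ln(0.702128) = −0.5·(-0.323787) − 0.25·(-0.353640) = 0.2503.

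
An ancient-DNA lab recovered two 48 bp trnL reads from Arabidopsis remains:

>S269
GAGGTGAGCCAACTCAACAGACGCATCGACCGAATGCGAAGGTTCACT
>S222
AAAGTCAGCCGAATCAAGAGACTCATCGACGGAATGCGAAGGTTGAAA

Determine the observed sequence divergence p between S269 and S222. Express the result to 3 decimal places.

The sequences differ at positions 1 (G/A), 3 (G/A), 6 (G/C), 11 (A/G), 13 (C/A), 18 (C/G), 23 (G/T), 31 (C/G), 45 (C/G), 47 (C/A), 48 (T/A).
There are 11 differences over 48 sites, so p = 11/48 = 0.229.

0.229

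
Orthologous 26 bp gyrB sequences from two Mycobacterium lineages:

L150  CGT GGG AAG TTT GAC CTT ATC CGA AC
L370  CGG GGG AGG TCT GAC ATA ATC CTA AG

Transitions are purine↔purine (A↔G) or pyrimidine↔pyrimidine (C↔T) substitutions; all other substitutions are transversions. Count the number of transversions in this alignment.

Differing sites — 3:T/G (Tv); 8:A/G (Ti); 11:T/C (Ti); 16:C/A (Tv); 18:T/A (Tv); 23:G/T (Tv); 26:C/G (Tv).
Of the 7 differences, 2 transitions and 5 transversions, so the answer is 5.

5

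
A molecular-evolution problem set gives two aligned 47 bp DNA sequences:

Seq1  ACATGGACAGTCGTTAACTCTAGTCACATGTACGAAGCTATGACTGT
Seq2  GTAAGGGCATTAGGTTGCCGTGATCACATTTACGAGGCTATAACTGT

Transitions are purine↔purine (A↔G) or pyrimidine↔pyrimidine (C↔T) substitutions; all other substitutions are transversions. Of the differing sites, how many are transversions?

Differing sites — 1:A/G (Ti); 2:C/T (Ti); 4:T/A (Tv); 7:A/G (Ti); 10:G/T (Tv); 12:C/A (Tv); 14:T/G (Tv); 16:A/T (Tv); 17:A/G (Ti); 19:T/C (Ti); 20:C/G (Tv); 22:A/G (Ti); 23:G/A (Ti); 30:G/T (Tv); 36:A/G (Ti); 42:G/A (Ti).
Of the 16 differences, 9 transitions and 7 transversions, so the answer is 7.

7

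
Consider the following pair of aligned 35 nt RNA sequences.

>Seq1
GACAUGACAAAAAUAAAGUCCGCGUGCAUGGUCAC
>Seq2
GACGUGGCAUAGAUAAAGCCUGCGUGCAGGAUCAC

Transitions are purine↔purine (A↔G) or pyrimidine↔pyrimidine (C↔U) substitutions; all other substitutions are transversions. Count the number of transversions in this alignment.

The sequences differ at positions 4 (A/G, transition), 7 (A/G, transition), 10 (A/U, transversion), 12 (A/G, transition), 19 (U/C, transition), 21 (C/U, transition), 29 (U/G, transversion), 31 (G/A, transition).
Of the 8 differences, 6 transitions and 2 transversions, so the answer is 2.

2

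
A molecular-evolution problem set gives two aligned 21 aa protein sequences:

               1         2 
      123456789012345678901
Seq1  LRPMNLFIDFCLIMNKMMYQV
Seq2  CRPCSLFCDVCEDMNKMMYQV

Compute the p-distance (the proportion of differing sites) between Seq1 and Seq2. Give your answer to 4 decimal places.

Differing sites — 1:L/C; 4:M/C; 5:N/S; 8:I/C; 10:F/V; 12:L/E; 13:I/D.
There are 7 differences over 21 sites, so p = 7/21 = 0.3333.

0.3333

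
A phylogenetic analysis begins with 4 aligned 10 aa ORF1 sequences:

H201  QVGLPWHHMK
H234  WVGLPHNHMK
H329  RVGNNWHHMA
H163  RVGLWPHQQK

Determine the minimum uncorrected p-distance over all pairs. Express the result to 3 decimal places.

0.300

Pairwise Hamming distances:
  H201 vs H234: 3
  H201 vs H329: 4
  H201 vs H163: 5
  H234 vs H329: 6
  H234 vs H163: 6
  H329 vs H163: 6
The smallest is 3 mismatches, between H201 and H234; p = 3/10 = 0.300.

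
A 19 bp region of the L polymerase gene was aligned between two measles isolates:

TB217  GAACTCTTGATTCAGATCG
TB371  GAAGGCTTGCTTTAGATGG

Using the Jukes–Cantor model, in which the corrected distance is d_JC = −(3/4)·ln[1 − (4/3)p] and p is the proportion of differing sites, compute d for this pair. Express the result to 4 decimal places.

The sequences differ at positions 4 (C/G), 5 (T/G), 10 (A/C), 13 (C/T), 18 (C/G).
p = 5/19 = 0.263158.
d = −0.75 · ln(1 − (4/3)·0.263158) = −0.75 · ln(0.649123) = −0.75 · (-0.432133) = 0.3241.

0.3241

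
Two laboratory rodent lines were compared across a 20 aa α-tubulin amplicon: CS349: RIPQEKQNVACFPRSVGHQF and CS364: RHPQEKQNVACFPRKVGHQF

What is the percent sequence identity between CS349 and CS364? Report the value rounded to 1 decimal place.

Differing sites — 2:I/H; 15:S/K.
18 of the 20 sites match, so the percent identity is 18/20 × 100 = 90.0%.

90.0%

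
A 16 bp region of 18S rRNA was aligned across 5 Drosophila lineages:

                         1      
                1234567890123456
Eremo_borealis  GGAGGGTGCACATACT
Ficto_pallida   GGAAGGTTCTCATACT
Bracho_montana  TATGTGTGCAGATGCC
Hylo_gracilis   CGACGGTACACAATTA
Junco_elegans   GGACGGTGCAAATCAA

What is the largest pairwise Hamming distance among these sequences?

Pairwise Hamming distances:
  Eremo_borealis vs Ficto_pallida: 3
  Eremo_borealis vs Bracho_montana: 7
  Eremo_borealis vs Hylo_gracilis: 7
  Eremo_borealis vs Junco_elegans: 5
  Ficto_pallida vs Bracho_montana: 10
  Ficto_pallida vs Hylo_gracilis: 8
  Ficto_pallida vs Junco_elegans: 7
  Bracho_montana vs Hylo_gracilis: 11
  Bracho_montana vs Junco_elegans: 9
  Hylo_gracilis vs Junco_elegans: 6
The largest is 11, between Bracho_montana and Hylo_gracilis.

11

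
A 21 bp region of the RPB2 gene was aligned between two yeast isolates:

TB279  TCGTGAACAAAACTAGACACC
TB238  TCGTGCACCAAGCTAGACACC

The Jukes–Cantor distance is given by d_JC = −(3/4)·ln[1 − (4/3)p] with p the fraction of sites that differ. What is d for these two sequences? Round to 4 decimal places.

Differing sites — 6:A/C; 9:A/C; 12:A/G.
p = 3/21 = 0.142857.
d = −0.75 · ln(1 − (4/3)·0.142857) = −0.75 · ln(0.809524) = −0.75 · (-0.211309) = 0.1585.

0.1585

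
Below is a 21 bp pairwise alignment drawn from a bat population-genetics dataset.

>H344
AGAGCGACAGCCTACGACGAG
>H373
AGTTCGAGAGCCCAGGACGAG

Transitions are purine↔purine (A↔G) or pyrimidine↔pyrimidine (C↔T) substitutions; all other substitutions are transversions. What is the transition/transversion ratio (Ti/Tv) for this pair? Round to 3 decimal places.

0.250

Mismatches occur at site 3 (A/T, transversion), site 4 (G/T, transversion), site 8 (C/G, transversion), site 13 (T/C, transition), site 15 (C/G, transversion).
Of the 5 differences, 1 transition and 4 transversions, so Ti/Tv = 1/4 = 0.250.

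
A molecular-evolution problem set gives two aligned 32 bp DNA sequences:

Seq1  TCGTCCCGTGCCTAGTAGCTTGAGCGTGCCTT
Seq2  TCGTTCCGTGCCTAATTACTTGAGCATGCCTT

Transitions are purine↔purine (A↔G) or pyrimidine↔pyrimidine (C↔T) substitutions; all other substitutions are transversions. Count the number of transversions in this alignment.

1

Mismatches occur at site 5 (C↔T, transition), site 15 (G↔A, transition), site 17 (A↔T, transversion), site 18 (G↔A, transition), site 26 (G↔A, transition).
Of the 5 differences, 4 transitions and 1 transversion, so the answer is 1.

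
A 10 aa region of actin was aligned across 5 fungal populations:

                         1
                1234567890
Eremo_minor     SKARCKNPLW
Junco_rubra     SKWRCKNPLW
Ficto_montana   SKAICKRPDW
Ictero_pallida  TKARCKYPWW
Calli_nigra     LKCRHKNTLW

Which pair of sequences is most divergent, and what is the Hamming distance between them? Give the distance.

Pairwise Hamming distances:
  Eremo_minor vs Junco_rubra: 1
  Eremo_minor vs Ficto_montana: 3
  Eremo_minor vs Ictero_pallida: 3
  Eremo_minor vs Calli_nigra: 4
  Junco_rubra vs Ficto_montana: 4
  Junco_rubra vs Ictero_pallida: 4
  Junco_rubra vs Calli_nigra: 4
  Ficto_montana vs Ictero_pallida: 4
  Ficto_montana vs Calli_nigra: 7
  Ictero_pallida vs Calli_nigra: 6
The largest is 7, between Ficto_montana and Calli_nigra.

7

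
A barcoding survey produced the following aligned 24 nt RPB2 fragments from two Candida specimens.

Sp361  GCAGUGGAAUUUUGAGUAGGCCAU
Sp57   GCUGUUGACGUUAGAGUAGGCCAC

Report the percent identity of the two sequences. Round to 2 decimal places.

75.00%

Mismatches occur at site 3 (A→U), site 6 (G→U), site 9 (A→C), site 10 (U→G), site 13 (U→A), site 24 (U→C).
18 of the 24 sites match, so the percent identity is 18/24 × 100 = 75.00%.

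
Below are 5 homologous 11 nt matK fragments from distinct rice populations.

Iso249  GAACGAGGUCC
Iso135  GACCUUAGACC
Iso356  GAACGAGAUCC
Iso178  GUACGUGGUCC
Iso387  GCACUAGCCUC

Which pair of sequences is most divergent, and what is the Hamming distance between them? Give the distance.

7

Pairwise Hamming distances:
  Iso249 vs Iso135: 5
  Iso249 vs Iso356: 1
  Iso249 vs Iso178: 2
  Iso249 vs Iso387: 5
  Iso135 vs Iso356: 6
  Iso135 vs Iso178: 5
  Iso135 vs Iso387: 7
  Iso356 vs Iso178: 3
  Iso356 vs Iso387: 5
  Iso178 vs Iso387: 6
The largest is 7, between Iso135 and Iso387.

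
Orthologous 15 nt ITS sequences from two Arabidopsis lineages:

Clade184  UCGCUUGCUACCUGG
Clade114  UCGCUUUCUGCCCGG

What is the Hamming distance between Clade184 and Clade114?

Differing sites — 7:G/U; 10:A/G; 13:U/C.
That gives 3 mismatches out of 15 aligned sites, so the Hamming distance is 3.

3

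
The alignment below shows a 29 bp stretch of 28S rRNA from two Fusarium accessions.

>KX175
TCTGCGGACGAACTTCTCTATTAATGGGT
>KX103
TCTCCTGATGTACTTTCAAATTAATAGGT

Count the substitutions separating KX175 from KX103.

The sequences differ at positions 4 (G/C), 6 (G/T), 9 (C/T), 11 (A/T), 16 (C/T), 17 (T/C), 18 (C/A), 19 (T/A), 26 (G/A).
That gives 9 mismatches out of 29 aligned sites, so the Hamming distance is 9.

9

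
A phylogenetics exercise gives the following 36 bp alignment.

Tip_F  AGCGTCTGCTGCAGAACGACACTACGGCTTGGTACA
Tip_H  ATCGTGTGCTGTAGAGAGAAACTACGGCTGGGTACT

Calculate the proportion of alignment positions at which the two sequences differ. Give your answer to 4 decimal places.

Differing sites — 2:G/T; 6:C/G; 12:C/T; 16:A/G; 17:C/A; 20:C/A; 30:T/G; 36:A/T.
There are 8 differences over 36 sites, so p = 8/36 = 0.2222.

0.2222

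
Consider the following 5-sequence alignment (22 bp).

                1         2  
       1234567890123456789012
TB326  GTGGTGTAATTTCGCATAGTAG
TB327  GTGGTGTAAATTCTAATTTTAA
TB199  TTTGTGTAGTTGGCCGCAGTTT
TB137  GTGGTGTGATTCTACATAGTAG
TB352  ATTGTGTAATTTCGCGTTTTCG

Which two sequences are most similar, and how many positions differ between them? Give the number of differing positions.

Pairwise Hamming distances:
  TB326 vs TB327: 6
  TB326 vs TB199: 10
  TB326 vs TB137: 4
  TB326 vs TB352: 6
  TB327 vs TB199: 14
  TB327 vs TB137: 9
  TB327 vs TB352: 8
  TB199 vs TB137: 11
  TB199 vs TB352: 10
  TB137 vs TB352: 10
The smallest is 4, between TB326 and TB137.

4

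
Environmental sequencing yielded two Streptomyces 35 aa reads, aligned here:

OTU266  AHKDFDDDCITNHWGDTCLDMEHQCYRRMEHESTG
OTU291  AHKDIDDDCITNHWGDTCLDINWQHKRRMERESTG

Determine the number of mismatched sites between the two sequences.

Differing sites — 5:F/I; 21:M/I; 22:E/N; 23:H/W; 25:C/H; 26:Y/K; 31:H/R.
That gives 7 mismatches out of 35 aligned sites, so the Hamming distance is 7.

7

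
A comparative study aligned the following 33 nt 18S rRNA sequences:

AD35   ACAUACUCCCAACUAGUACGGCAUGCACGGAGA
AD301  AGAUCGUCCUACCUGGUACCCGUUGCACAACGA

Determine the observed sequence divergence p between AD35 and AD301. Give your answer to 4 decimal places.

The sequences differ at positions 2 (C/G), 5 (A/C), 6 (C/G), 10 (C/U), 12 (A/C), 15 (A/G), 20 (G/C), 21 (G/C), 22 (C/G), 23 (A/U), 29 (G/A), 30 (G/A), 31 (A/C).
There are 13 differences over 33 sites, so p = 13/33 = 0.3939.

0.3939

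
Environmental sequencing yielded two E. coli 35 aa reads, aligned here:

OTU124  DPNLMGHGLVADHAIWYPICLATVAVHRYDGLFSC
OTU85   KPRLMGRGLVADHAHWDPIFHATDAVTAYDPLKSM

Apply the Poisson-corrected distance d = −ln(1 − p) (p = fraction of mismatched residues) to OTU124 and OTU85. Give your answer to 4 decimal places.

The sequences differ at positions 1 (D/K), 3 (N/R), 7 (H/R), 15 (I/H), 17 (Y/D), 20 (C/F), 21 (L/H), 24 (V/D), 27 (H/T), 28 (R/A), 31 (G/P), 33 (F/K), 35 (C/M).
p = 13/35 = 0.371429.
d = −ln(1 − 0.371429) = −ln(0.628571) = 0.4643.

0.4643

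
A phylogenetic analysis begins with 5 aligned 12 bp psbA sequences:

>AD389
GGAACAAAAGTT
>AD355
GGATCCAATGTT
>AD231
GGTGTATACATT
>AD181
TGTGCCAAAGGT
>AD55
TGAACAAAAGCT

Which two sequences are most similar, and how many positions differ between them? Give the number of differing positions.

Pairwise Hamming distances:
  AD389 vs AD355: 3
  AD389 vs AD231: 6
  AD389 vs AD181: 5
  AD389 vs AD55: 2
  AD355 vs AD231: 7
  AD355 vs AD181: 5
  AD355 vs AD55: 5
  AD231 vs AD181: 7
  AD231 vs AD55: 8
  AD181 vs AD55: 4
The smallest is 2, between AD389 and AD55.

2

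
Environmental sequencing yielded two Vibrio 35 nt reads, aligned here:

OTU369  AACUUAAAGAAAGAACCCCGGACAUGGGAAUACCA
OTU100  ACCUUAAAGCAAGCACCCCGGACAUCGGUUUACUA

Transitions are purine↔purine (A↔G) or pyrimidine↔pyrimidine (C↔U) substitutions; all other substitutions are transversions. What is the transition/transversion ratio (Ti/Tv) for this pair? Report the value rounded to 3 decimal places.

Mismatches occur at site 2 (A→C, transversion), site 10 (A→C, transversion), site 14 (A→C, transversion), site 26 (G→C, transversion), site 29 (A→U, transversion), site 30 (A→U, transversion), site 34 (C→U, transition).
Of the 7 differences, 1 transition and 6 transversions, so Ti/Tv = 1/6 = 0.167.

0.167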